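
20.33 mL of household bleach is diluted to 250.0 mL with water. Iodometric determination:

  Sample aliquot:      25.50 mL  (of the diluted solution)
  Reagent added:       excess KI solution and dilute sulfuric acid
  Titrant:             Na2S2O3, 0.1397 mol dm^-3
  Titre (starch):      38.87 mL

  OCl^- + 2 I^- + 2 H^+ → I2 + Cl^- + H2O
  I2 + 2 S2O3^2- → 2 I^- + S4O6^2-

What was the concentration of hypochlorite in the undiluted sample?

1.309 mol/L

n(S2O3^2-) = 0.03887 × 0.1397 = 5.430 × 10^-3 mol
n(I2) = n(S2O3^2-)/2 = 2.715 × 10^-3 mol
n(OCl^-) in the aliquot = 2.715 × 10^-3 mol (1:1 ratio)
[OCl^-]_dilute = 2.715 × 10^-3 / 0.02550 = 0.1065 mol/L
[OCl^-]_original = 0.1065 × 250.0/20.33 = 1.309 mol/L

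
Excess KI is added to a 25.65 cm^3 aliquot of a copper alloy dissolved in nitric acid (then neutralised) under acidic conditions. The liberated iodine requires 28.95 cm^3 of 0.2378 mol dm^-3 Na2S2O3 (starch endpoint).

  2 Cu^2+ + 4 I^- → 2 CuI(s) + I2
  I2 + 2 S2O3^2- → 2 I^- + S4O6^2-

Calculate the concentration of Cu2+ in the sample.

n(S2O3^2-) = 0.02895 × 0.2378 = 6.884 × 10^-3 mol
n(I2) = n(S2O3^2-)/2 = 3.442 × 10^-3 mol
From the 2:1 ratio, n(Cu2+) in the aliquot = 2/1 × 3.442 × 10^-3 = 6.884 × 10^-3 mol
[Cu2+] = 6.884 × 10^-3 / 0.02565 = 0.2684 mol/L

0.2684 mol/L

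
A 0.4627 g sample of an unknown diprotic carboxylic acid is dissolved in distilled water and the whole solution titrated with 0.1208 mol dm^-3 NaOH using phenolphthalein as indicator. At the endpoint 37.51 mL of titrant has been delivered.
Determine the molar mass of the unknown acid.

n(NaOH) = 0.03751 L × 0.1208 mol/L = 4.531 × 10^-3 mol
From the 1:2 ratio, n(H2A) = 1/2 × 4.531 × 10^-3 = 2.266 × 10^-3 mol
M = m / n = 0.4627 g / 2.266 × 10^-3 mol = 204.2 g/mol

204.2 g/mol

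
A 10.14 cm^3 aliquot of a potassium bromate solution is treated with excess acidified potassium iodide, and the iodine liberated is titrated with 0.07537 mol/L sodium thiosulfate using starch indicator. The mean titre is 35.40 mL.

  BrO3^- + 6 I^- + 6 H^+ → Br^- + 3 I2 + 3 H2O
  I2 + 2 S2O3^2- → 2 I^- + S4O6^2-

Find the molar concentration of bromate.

n(S2O3^2-) = 0.03540 × 0.07537 = 2.668 × 10^-3 mol
n(I2) = n(S2O3^2-)/2 = 1.334 × 10^-3 mol
From the 1:3 ratio, n(BrO3^-) in the aliquot = 1/3 × 1.334 × 10^-3 = 4.447 × 10^-4 mol
[BrO3^-] = 4.447 × 10^-4 / 0.01014 = 0.04385 mol/L

0.04385 mol/L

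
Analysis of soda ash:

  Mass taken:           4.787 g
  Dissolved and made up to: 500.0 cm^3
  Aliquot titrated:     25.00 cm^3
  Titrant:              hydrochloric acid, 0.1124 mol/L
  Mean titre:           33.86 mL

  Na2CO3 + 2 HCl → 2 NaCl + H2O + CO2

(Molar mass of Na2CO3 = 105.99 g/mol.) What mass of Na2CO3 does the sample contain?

4.034 g

n(HCl) per titration = 0.03386 × 0.1124 = 3.806 × 10^-3 mol
From the 1:2 ratio, n(Na2CO3) in each aliquot = 1/2 × 3.806 × 10^-3 = 1.903 × 10^-3 mol
n(Na2CO3) in the whole flask = 1.903 × 10^-3 × 500.0/25.00 = 0.03806 mol
mass of Na2CO3 = 0.03806 × 105.99 = 4.034 g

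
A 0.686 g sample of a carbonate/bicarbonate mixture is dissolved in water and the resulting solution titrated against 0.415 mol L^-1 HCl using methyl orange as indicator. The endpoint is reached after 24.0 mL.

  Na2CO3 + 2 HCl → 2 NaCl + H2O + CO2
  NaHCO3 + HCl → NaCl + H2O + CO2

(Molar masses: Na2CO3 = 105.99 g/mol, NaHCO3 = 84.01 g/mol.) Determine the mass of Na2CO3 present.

0.258 g

n(HCl) = 0.0240 × 0.415 = 9.96 × 10^-3 mol
Let x = n(Na2CO3), y = n(NaHCO3).
Titrant: 2x + 1y = 9.96 × 10^-3;  mass: 105.99x + 84.01y = 0.686
Solving, x = 2.43 × 10^-3 mol, y = 5.10 × 10^-3 mol
mass of Na2CO3 = 2.43 × 10^-3 × 105.99 = 0.258 g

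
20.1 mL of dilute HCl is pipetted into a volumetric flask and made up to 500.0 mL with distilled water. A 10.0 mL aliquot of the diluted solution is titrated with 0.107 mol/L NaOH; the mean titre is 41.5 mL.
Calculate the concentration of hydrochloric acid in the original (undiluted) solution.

HCl + NaOH → NaCl + H2O
n(NaOH) = 0.0415 × 0.107 = 4.44 × 10^-3 mol
n(HCl) in the aliquot = 4.44 × 10^-3 mol (1:1 ratio)
[HCl]_dilute = 4.44 × 10^-3 / 0.0100 = 0.444 mol/L
Dilution factor = 500.0 / 20.1 = 24.88
[HCl]_stock = 0.444 × 24.88 = 11.0 mol/L

11.0 mol/L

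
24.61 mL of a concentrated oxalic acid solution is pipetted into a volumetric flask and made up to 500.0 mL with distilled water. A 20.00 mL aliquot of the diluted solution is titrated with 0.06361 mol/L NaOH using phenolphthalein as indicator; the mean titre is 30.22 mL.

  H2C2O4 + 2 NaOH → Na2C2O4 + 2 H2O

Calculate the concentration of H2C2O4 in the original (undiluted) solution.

n(NaOH) = 0.03022 × 0.06361 = 1.922 × 10^-3 mol
From the 1:2 ratio, n(H2C2O4) in the aliquot = 1/2 × 1.922 × 10^-3 = 9.611 × 10^-4 mol
[H2C2O4]_dilute = 9.611 × 10^-4 / 0.02000 = 0.04806 mol/L
Dilution factor = 500.0 / 24.61 = 20.32
[H2C2O4]_stock = 0.04806 × 20.32 = 0.9764 mol/L

0.9764 mol/L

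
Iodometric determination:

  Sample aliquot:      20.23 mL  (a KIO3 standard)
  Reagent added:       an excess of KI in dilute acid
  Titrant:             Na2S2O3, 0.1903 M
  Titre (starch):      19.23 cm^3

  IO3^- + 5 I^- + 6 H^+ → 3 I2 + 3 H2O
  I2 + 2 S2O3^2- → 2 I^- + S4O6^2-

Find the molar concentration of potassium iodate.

n(S2O3^2-) = 0.01923 × 0.1903 = 3.659 × 10^-3 mol
n(I2) = n(S2O3^2-)/2 = 1.830 × 10^-3 mol
From the 1:3 ratio, n(IO3^-) in the aliquot = 1/3 × 1.830 × 10^-3 = 6.099 × 10^-4 mol
[IO3^-] = 6.099 × 10^-4 / 0.02023 = 0.03015 mol/L

0.03015 M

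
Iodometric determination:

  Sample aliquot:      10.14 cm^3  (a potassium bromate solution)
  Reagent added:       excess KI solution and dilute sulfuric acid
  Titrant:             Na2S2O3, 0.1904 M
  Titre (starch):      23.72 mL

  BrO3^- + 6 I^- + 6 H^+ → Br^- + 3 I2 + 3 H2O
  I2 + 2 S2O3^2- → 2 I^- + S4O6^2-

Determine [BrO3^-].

0.07423 M

n(S2O3^2-) = 0.02372 × 0.1904 = 4.516 × 10^-3 mol
n(I2) = n(S2O3^2-)/2 = 2.258 × 10^-3 mol
From the 1:3 ratio, n(BrO3^-) in the aliquot = 1/3 × 2.258 × 10^-3 = 7.527 × 10^-4 mol
[BrO3^-] = 7.527 × 10^-4 / 0.01014 = 0.07423 mol/L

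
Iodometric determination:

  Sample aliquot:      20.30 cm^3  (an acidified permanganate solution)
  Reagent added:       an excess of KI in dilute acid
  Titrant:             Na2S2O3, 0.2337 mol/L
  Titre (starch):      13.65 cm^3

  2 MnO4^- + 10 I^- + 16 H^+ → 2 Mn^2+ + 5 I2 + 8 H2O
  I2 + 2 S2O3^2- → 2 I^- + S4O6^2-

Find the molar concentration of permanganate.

0.03143 mol/L

n(S2O3^2-) = 0.01365 × 0.2337 = 3.190 × 10^-3 mol
n(I2) = n(S2O3^2-)/2 = 1.595 × 10^-3 mol
From the 2:5 ratio, n(MnO4^-) in the aliquot = 2/5 × 1.595 × 10^-3 = 6.380 × 10^-4 mol
[MnO4^-] = 6.380 × 10^-4 / 0.02030 = 0.03143 mol/L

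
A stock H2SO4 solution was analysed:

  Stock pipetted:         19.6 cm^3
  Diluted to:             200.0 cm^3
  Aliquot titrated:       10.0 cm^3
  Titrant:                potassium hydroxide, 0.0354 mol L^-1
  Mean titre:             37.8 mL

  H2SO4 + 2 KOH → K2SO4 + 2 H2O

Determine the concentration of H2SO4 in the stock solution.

n(KOH) = 0.0378 × 0.0354 = 1.34 × 10^-3 mol
From the 1:2 ratio, n(H2SO4) in the aliquot = 1/2 × 1.34 × 10^-3 = 6.69 × 10^-4 mol
[H2SO4]_dilute = 6.69 × 10^-4 / 0.0100 = 0.0669 mol/L
Dilution factor = 200.0 / 19.6 = 10.20
[H2SO4]_stock = 0.0669 × 10.20 = 0.683 mol/L

0.683 mol/L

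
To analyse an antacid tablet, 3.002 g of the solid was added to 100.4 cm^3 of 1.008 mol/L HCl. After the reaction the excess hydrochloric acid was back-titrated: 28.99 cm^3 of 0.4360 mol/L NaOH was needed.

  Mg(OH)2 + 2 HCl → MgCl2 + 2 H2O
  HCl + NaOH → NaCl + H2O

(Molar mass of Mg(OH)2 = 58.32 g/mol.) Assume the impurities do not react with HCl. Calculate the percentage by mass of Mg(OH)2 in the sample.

86.03 %

n(HCl) added = 0.1004 × 1.008 = 0.1012 mol
n(NaOH) used in back-titration = 0.02899 × 0.4360 = 0.01264 mol
n(HCl) left over = 0.01264 mol (1:1 ratio)
n(HCl) consumed by analyte = 0.1012 − 0.01264 = 0.08856 mol
From the 1:2 ratio, n(Mg(OH)2) = 1/2 × 0.08856 = 0.04428 mol
mass of Mg(OH)2 = 0.04428 × 58.32 = 2.583 g
% Mg(OH)2 = 2.583 / 3.002 × 100 = 86.03 %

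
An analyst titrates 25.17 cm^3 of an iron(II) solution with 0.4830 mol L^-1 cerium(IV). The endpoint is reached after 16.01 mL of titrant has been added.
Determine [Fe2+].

Ce^4+ + Fe^2+ → Ce^3+ + Fe^3+
n(Ce4+) = 0.01601 L × 0.4830 mol/L = 7.733 × 10^-3 mol
n(Fe2+) = 7.733 × 10^-3 mol (1:1 mole ratio)
[Fe2+] = 7.733 × 10^-3 mol / 0.02517 L = 0.3072 mol/L

0.3072 mol/L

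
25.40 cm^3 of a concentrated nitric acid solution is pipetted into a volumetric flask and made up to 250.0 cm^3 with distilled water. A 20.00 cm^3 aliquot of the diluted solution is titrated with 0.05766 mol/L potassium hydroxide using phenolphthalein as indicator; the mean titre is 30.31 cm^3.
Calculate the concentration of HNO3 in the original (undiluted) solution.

HNO3 + KOH → KNO3 + H2O
n(KOH) = 0.03031 × 0.05766 = 1.748 × 10^-3 mol
n(HNO3) in the aliquot = 1.748 × 10^-3 mol (1:1 ratio)
[HNO3]_dilute = 1.748 × 10^-3 / 0.02000 = 0.08738 mol/L
Dilution factor = 250.0 / 25.40 = 9.843
[HNO3]_stock = 0.08738 × 9.843 = 0.8601 mol/L

0.8601 mol/L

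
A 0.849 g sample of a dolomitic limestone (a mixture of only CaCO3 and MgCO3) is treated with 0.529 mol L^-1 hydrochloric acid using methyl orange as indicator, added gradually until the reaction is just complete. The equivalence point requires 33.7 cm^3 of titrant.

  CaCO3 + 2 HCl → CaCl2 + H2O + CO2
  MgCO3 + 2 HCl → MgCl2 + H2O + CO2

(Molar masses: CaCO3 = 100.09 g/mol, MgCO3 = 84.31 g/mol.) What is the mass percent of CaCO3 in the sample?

72.8 %

n(HCl) = 0.0337 × 0.529 = 0.0178 mol
Let x = n(CaCO3), y = n(MgCO3).
Titrant: 2x + 2y = 0.0178;  mass: 100.09x + 84.31y = 0.849
Solving, x = 6.18 × 10^-3 mol, y = 2.74 × 10^-3 mol
mass of CaCO3 = 6.18 × 10^-3 × 100.09 = 0.618 g
% CaCO3 = 0.618 / 0.849 × 100 = 72.8 %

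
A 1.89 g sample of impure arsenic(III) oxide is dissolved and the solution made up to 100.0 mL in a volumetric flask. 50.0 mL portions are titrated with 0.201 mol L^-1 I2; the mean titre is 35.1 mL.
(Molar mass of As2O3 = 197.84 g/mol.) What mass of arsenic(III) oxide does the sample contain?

As2O3 + 2 I2 + 2 H2O → As2O5 + 4 HI
n(I2) per titration = 0.0351 × 0.201 = 7.06 × 10^-3 mol
From the 1:2 ratio, n(As2O3) in each aliquot = 1/2 × 7.06 × 10^-3 = 3.53 × 10^-3 mol
n(As2O3) in the whole flask = 3.53 × 10^-3 × 100.0/50.0 = 7.06 × 10^-3 mol
mass of As2O3 = 7.06 × 10^-3 × 197.84 = 1.40 g

1.40 g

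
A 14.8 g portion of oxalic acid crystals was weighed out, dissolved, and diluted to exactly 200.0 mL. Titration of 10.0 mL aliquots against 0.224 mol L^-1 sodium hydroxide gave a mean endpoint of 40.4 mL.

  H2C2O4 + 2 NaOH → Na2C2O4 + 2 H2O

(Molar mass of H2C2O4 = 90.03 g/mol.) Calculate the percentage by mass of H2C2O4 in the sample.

n(NaOH) per titration = 0.0404 × 0.224 = 9.05 × 10^-3 mol
From the 1:2 ratio, n(H2C2O4) in each aliquot = 1/2 × 9.05 × 10^-3 = 4.52 × 10^-3 mol
n(H2C2O4) in the whole flask = 4.52 × 10^-3 × 200.0/10.0 = 0.0905 mol
mass of H2C2O4 = 0.0905 × 90.03 = 8.15 g
% H2C2O4 = 8.15 / 14.8 × 100 = 55.0 %

55.0 %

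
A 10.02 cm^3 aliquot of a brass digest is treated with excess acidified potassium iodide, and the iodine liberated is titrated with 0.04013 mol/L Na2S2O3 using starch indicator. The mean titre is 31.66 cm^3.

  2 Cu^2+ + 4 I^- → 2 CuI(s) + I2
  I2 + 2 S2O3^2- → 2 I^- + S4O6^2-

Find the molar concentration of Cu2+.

0.1268 mol/L

n(S2O3^2-) = 0.03166 × 0.04013 = 1.271 × 10^-3 mol
n(I2) = n(S2O3^2-)/2 = 6.353 × 10^-4 mol
From the 2:1 ratio, n(Cu2+) in the aliquot = 2/1 × 6.353 × 10^-4 = 1.271 × 10^-3 mol
[Cu2+] = 1.271 × 10^-3 / 0.01002 = 0.1268 mol/L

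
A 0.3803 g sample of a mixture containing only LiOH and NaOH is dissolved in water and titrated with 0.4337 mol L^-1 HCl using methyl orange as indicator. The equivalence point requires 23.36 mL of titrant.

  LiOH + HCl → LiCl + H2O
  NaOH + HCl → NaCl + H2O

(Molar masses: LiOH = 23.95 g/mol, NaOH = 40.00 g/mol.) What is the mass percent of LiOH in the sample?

9.790 %

n(HCl) = 0.02336 × 0.4337 = 0.01013 mol
Let x = n(LiOH), y = n(NaOH).
Titrant: 1x + 1y = 0.01013;  mass: 23.95x + 40.00y = 0.3803
Solving, x = 1.554 × 10^-3 mol, y = 8.577 × 10^-3 mol
mass of LiOH = 1.554 × 10^-3 × 23.95 = 0.03723 g
% LiOH = 0.03723 / 0.3803 × 100 = 9.790 %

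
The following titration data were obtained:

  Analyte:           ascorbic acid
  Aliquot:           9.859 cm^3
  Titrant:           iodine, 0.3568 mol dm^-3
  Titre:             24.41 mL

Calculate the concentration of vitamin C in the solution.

C6H8O6 + I2 → C6H6O6 + 2 HI
n(I2) = 0.02441 L × 0.3568 mol/L = 8.709 × 10^-3 mol
n(C6H8O6) = 8.709 × 10^-3 mol (1:1 mole ratio)
[C6H8O6] = 8.709 × 10^-3 mol / 0.009859 L = 0.8834 mol/L

0.8834 mol/L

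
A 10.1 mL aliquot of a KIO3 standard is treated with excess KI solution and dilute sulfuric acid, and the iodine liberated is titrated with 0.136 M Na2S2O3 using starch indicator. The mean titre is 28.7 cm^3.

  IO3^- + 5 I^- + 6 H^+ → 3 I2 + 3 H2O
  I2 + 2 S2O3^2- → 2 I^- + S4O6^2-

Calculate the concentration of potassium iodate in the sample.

0.0644 M

n(S2O3^2-) = 0.0287 × 0.136 = 3.90 × 10^-3 mol
n(I2) = n(S2O3^2-)/2 = 1.95 × 10^-3 mol
From the 1:3 ratio, n(IO3^-) in the aliquot = 1/3 × 1.95 × 10^-3 = 6.51 × 10^-4 mol
[IO3^-] = 6.51 × 10^-4 / 0.0101 = 0.0644 mol/L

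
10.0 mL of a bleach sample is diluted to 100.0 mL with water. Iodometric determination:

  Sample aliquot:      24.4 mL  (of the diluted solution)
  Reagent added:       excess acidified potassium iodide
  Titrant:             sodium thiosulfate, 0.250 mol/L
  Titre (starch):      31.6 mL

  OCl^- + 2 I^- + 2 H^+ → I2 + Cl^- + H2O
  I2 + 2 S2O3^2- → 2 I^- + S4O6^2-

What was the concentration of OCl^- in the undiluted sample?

n(S2O3^2-) = 0.0316 × 0.250 = 7.90 × 10^-3 mol
n(I2) = n(S2O3^2-)/2 = 3.95 × 10^-3 mol
n(OCl^-) in the aliquot = 3.95 × 10^-3 mol (1:1 ratio)
[OCl^-]_dilute = 3.95 × 10^-3 / 0.0244 = 0.162 mol/L
[OCl^-]_original = 0.162 × 100.0/10.0 = 1.62 mol/L

1.62 mol/L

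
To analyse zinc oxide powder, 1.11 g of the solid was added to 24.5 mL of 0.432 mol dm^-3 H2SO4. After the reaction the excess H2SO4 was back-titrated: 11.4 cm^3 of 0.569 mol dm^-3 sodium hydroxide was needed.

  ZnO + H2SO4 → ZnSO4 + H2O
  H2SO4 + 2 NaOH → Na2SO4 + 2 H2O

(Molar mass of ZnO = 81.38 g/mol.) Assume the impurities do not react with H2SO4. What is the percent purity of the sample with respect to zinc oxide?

53.8 %

n(H2SO4) added = 0.0245 × 0.432 = 0.0106 mol
n(NaOH) used in back-titration = 0.0114 × 0.569 = 6.49 × 10^-3 mol
From the 1:2 ratio, n(H2SO4) left over = 1/2 × 6.49 × 10^-3 = 3.24 × 10^-3 mol
n(H2SO4) consumed by analyte = 0.0106 − 3.24 × 10^-3 = 7.34 × 10^-3 mol
n(ZnO) = 7.34 × 10^-3 mol (1:1 ratio)
mass of ZnO = 7.34 × 10^-3 × 81.38 = 0.597 g
% ZnO = 0.597 / 1.11 × 100 = 53.8 %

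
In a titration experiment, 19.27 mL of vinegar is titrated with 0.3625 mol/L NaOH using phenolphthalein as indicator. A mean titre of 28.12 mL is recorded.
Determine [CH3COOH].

CH3COOH + NaOH → CH3COONa + H2O
n(NaOH) = 0.02812 L × 0.3625 mol/L = 0.01019 mol
n(CH3COOH) = 0.01019 mol (1:1 mole ratio)
[CH3COOH] = 0.01019 mol / 0.01927 L = 0.5290 mol/L

0.5290 mol/L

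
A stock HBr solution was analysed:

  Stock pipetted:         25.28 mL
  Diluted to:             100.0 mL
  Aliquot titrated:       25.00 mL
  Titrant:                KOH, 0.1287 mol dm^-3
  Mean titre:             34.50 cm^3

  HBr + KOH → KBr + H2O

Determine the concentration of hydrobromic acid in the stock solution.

0.7026 mol/L

n(KOH) = 0.03450 × 0.1287 = 4.440 × 10^-3 mol
n(HBr) in the aliquot = 4.440 × 10^-3 mol (1:1 ratio)
[HBr]_dilute = 4.440 × 10^-3 / 0.02500 = 0.1776 mol/L
Dilution factor = 100.0 / 25.28 = 3.956
[HBr]_stock = 0.1776 × 3.956 = 0.7026 mol/L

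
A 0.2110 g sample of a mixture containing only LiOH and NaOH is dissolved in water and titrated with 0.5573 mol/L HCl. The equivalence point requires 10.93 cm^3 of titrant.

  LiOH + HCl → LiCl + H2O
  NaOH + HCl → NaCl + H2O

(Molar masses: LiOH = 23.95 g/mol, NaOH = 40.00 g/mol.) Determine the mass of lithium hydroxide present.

n(HCl) = 0.01093 × 0.5573 = 6.091 × 10^-3 mol
Let x = n(LiOH), y = n(NaOH).
Titrant: 1x + 1y = 6.091 × 10^-3;  mass: 23.95x + 40.00y = 0.2110
Solving, x = 2.034 × 10^-3 mol, y = 4.057 × 10^-3 mol
mass of LiOH = 2.034 × 10^-3 × 23.95 = 0.04872 g

0.04872 g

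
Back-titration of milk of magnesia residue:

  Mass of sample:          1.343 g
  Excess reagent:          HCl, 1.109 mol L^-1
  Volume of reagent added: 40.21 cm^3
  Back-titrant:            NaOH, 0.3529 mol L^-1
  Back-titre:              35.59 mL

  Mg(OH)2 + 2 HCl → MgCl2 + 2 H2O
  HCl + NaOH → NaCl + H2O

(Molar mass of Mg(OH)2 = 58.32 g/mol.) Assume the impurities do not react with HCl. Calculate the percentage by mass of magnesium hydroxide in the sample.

n(HCl) added = 0.04021 × 1.109 = 0.04459 mol
n(NaOH) used in back-titration = 0.03559 × 0.3529 = 0.01256 mol
n(HCl) left over = 0.01256 mol (1:1 ratio)
n(HCl) consumed by analyte = 0.04459 − 0.01256 = 0.03203 mol
From the 1:2 ratio, n(Mg(OH)2) = 1/2 × 0.03203 = 0.01602 mol
mass of Mg(OH)2 = 0.01602 × 58.32 = 0.9341 g
% Mg(OH)2 = 0.9341 / 1.343 × 100 = 69.55 %

69.55 %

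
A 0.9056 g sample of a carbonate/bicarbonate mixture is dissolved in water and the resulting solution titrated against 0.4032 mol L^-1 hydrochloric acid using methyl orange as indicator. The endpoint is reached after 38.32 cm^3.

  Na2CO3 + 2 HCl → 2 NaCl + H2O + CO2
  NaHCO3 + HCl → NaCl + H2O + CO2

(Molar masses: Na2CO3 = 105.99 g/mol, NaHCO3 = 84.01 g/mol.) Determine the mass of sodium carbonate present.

n(HCl) = 0.03832 × 0.4032 = 0.01545 mol
Let x = n(Na2CO3), y = n(NaHCO3).
Titrant: 2x + 1y = 0.01545;  mass: 105.99x + 84.01y = 0.9056
Solving, x = 6.326 × 10^-3 mol, y = 2.798 × 10^-3 mol
mass of Na2CO3 = 6.326 × 10^-3 × 105.99 = 0.6705 g

0.6705 g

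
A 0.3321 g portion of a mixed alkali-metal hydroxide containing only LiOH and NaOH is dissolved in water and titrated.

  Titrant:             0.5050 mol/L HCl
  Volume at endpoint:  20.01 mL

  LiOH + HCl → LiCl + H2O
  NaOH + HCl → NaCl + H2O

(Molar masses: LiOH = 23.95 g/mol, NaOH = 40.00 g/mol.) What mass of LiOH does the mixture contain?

0.1076 g

n(HCl) = 0.02001 × 0.5050 = 0.01011 mol
Let x = n(LiOH), y = n(NaOH).
Titrant: 1x + 1y = 0.01011;  mass: 23.95x + 40.00y = 0.3321
Solving, x = 4.492 × 10^-3 mol, y = 5.613 × 10^-3 mol
mass of LiOH = 4.492 × 10^-3 × 23.95 = 0.1076 g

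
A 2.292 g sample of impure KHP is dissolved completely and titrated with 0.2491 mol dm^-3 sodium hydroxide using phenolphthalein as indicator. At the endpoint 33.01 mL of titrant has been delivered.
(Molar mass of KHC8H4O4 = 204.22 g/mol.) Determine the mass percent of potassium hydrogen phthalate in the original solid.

73.27 %

KHC8H4O4 + NaOH → KNaC8H4O4 + H2O
n(NaOH) = 0.03301 L × 0.2491 mol/L = 8.223 × 10^-3 mol
n(KHC8H4O4) = 8.223 × 10^-3 mol (1:1 ratio)
mass of KHC8H4O4 = 8.223 × 10^-3 × 204.22 g/mol = 1.679 g
% KHC8H4O4 = 1.679 / 2.292 × 100 = 73.27 %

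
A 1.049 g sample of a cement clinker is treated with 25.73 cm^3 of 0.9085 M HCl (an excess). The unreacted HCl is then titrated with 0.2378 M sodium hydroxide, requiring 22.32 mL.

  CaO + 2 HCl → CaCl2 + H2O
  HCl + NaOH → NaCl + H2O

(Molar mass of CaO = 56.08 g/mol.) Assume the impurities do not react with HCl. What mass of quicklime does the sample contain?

0.5066 g

n(HCl) added = 0.02573 × 0.9085 = 0.02338 mol
n(NaOH) used in back-titration = 0.02232 × 0.2378 = 5.308 × 10^-3 mol
n(HCl) left over = 5.308 × 10^-3 mol (1:1 ratio)
n(HCl) consumed by analyte = 0.02338 − 5.308 × 10^-3 = 0.01807 mol
From the 1:2 ratio, n(CaO) = 1/2 × 0.01807 = 9.034 × 10^-3 mol
mass of CaO = 9.034 × 10^-3 × 56.08 = 0.5066 g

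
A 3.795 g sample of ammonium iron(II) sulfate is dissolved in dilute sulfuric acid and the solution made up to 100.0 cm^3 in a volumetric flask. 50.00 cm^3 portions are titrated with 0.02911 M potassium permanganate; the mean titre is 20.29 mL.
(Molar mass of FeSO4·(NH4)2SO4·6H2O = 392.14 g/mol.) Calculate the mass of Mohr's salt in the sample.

2.316 g

MnO4^- + 5 Fe^2+ + 8 H^+ → Mn^2+ + 5 Fe^3+ + 4 H2O
n(KMnO4) per titration = 0.02029 × 0.02911 = 5.906 × 10^-4 mol
From the 5:1 ratio, n(FeSO4·(NH4)2SO4·6H2O) in each aliquot = 5/1 × 5.906 × 10^-4 = 2.953 × 10^-3 mol
n(FeSO4·(NH4)2SO4·6H2O) in the whole flask = 2.953 × 10^-3 × 100.0/50.00 = 5.906 × 10^-3 mol
mass of FeSO4·(NH4)2SO4·6H2O = 5.906 × 10^-3 × 392.14 = 2.316 g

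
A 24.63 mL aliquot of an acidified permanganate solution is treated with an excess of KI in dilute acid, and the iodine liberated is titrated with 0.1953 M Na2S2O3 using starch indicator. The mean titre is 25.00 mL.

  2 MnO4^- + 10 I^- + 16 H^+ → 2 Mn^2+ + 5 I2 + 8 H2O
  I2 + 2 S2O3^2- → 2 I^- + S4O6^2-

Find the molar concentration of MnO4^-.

0.03965 M

n(S2O3^2-) = 0.02500 × 0.1953 = 4.883 × 10^-3 mol
n(I2) = n(S2O3^2-)/2 = 2.441 × 10^-3 mol
From the 2:5 ratio, n(MnO4^-) in the aliquot = 2/5 × 2.441 × 10^-3 = 9.765 × 10^-4 mol
[MnO4^-] = 9.765 × 10^-4 / 0.02463 = 0.03965 mol/L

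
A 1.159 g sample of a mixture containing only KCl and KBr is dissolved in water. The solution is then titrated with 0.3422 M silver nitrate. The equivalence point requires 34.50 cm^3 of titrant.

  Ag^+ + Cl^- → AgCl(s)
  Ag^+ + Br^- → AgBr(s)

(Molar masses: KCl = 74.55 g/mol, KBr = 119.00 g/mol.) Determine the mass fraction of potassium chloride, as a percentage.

35.58 %

n(AgNO3) = 0.03450 × 0.3422 = 0.01181 mol
Let x = n(KCl), y = n(KBr).
Titrant: 1x + 1y = 0.01181;  mass: 74.55x + 119.00y = 1.159
Solving, x = 5.532 × 10^-3 mol, y = 6.274 × 10^-3 mol
mass of KCl = 5.532 × 10^-3 × 74.55 = 0.4124 g
% KCl = 0.4124 / 1.159 × 100 = 35.58 %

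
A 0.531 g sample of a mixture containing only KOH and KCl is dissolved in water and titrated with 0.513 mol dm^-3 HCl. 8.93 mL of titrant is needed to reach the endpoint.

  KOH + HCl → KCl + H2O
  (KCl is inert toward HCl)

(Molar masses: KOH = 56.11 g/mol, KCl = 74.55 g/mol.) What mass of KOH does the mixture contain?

0.257 g

n(HCl) = 0.00893 × 0.513 = 4.58 × 10^-3 mol
Let x = n(KOH), y = n(KCl).
Titrant: 1x = 4.58 × 10^-3;  mass: 56.11x + 74.55y = 0.531
Solving, x = 4.58 × 10^-3 mol, y = 3.67 × 10^-3 mol
mass of KOH = 4.58 × 10^-3 × 56.11 = 0.257 g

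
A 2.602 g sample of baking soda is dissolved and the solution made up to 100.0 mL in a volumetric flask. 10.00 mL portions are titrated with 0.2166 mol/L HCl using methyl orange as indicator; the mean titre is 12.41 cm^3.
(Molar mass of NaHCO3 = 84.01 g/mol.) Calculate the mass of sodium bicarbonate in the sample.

2.258 g

NaHCO3 + HCl → NaCl + H2O + CO2
n(HCl) per titration = 0.01241 × 0.2166 = 2.688 × 10^-3 mol
n(NaHCO3) in each aliquot = 2.688 × 10^-3 mol (1:1 ratio)
n(NaHCO3) in the whole flask = 2.688 × 10^-3 × 100.0/10.00 = 0.02688 mol
mass of NaHCO3 = 0.02688 × 84.01 = 2.258 g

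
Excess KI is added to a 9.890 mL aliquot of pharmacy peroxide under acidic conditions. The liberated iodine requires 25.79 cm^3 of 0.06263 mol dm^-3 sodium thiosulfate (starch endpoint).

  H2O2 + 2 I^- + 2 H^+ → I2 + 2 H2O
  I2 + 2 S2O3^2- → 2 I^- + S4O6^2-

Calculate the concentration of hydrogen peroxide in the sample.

n(S2O3^2-) = 0.02579 × 0.06263 = 1.615 × 10^-3 mol
n(I2) = n(S2O3^2-)/2 = 8.076 × 10^-4 mol
n(H2O2) in the aliquot = 8.076 × 10^-4 mol (1:1 ratio)
[H2O2] = 8.076 × 10^-4 / 0.009890 = 0.08166 mol/L

0.08166 mol/L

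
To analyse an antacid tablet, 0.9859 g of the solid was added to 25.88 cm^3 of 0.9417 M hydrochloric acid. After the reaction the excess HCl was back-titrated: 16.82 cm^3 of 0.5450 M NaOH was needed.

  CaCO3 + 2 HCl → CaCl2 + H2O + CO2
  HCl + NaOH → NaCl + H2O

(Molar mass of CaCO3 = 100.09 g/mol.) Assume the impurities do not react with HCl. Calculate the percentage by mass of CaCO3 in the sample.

77.18 %

n(HCl) added = 0.02588 × 0.9417 = 0.02437 mol
n(NaOH) used in back-titration = 0.01682 × 0.5450 = 9.167 × 10^-3 mol
n(HCl) left over = 9.167 × 10^-3 mol (1:1 ratio)
n(HCl) consumed by analyte = 0.02437 − 9.167 × 10^-3 = 0.01520 mol
From the 1:2 ratio, n(CaCO3) = 1/2 × 0.01520 = 7.602 × 10^-3 mol
mass of CaCO3 = 7.602 × 10^-3 × 100.09 = 0.7609 g
% CaCO3 = 0.7609 / 0.9859 × 100 = 77.18 %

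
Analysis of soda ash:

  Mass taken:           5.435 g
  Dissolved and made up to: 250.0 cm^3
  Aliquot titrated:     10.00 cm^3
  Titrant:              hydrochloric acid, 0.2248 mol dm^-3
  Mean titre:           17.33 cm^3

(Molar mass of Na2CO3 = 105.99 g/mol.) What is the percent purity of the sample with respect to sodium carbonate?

94.97 %

Na2CO3 + 2 HCl → 2 NaCl + H2O + CO2
n(HCl) per titration = 0.01733 × 0.2248 = 3.896 × 10^-3 mol
From the 1:2 ratio, n(Na2CO3) in each aliquot = 1/2 × 3.896 × 10^-3 = 1.948 × 10^-3 mol
n(Na2CO3) in the whole flask = 1.948 × 10^-3 × 250.0/10.00 = 0.04870 mol
mass of Na2CO3 = 0.04870 × 105.99 = 5.161 g
% Na2CO3 = 5.161 / 5.435 × 100 = 94.97 %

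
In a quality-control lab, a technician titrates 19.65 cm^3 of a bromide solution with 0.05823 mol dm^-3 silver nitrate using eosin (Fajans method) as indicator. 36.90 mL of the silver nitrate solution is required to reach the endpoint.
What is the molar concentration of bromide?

Ag^+ + Br^- → AgBr(s)
n(AgNO3) = 0.03690 L × 0.05823 mol/L = 2.149 × 10^-3 mol
n(Br-) = 2.149 × 10^-3 mol (1:1 mole ratio)
[Br-] = 2.149 × 10^-3 mol / 0.01965 L = 0.1093 mol/L

0.1093 mol/L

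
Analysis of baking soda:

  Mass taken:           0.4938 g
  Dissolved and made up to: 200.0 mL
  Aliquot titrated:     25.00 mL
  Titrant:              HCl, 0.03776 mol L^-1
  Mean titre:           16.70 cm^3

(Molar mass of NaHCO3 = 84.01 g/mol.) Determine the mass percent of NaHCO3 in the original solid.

NaHCO3 + HCl → NaCl + H2O + CO2
n(HCl) per titration = 0.01670 × 0.03776 = 6.306 × 10^-4 mol
n(NaHCO3) in each aliquot = 6.306 × 10^-4 mol (1:1 ratio)
n(NaHCO3) in the whole flask = 6.306 × 10^-4 × 200.0/25.00 = 5.045 × 10^-3 mol
mass of NaHCO3 = 5.045 × 10^-3 × 84.01 = 0.4238 g
% NaHCO3 = 0.4238 / 0.4938 × 100 = 85.83 %

85.83 %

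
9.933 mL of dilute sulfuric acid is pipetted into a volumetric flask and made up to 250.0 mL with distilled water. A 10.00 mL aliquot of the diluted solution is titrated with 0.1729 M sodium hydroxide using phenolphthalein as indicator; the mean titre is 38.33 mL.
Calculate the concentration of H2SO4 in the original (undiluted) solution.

8.340 M

H2SO4 + 2 NaOH → Na2SO4 + 2 H2O
n(NaOH) = 0.03833 × 0.1729 = 6.627 × 10^-3 mol
From the 1:2 ratio, n(H2SO4) in the aliquot = 1/2 × 6.627 × 10^-3 = 3.314 × 10^-3 mol
[H2SO4]_dilute = 3.314 × 10^-3 / 0.01000 = 0.3314 mol/L
Dilution factor = 250.0 / 9.933 = 25.17
[H2SO4]_stock = 0.3314 × 25.17 = 8.340 mol/L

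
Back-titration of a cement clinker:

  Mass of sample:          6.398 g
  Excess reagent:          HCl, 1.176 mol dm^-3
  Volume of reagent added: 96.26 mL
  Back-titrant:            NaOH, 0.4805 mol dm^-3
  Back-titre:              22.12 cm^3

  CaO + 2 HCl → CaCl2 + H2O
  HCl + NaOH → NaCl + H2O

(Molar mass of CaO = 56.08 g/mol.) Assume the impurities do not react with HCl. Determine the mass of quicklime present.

n(HCl) added = 0.09626 × 1.176 = 0.1132 mol
n(NaOH) used in back-titration = 0.02212 × 0.4805 = 0.01063 mol
n(HCl) left over = 0.01063 mol (1:1 ratio)
n(HCl) consumed by analyte = 0.1132 − 0.01063 = 0.1026 mol
From the 1:2 ratio, n(CaO) = 1/2 × 0.1026 = 0.05129 mol
mass of CaO = 0.05129 × 56.08 = 2.876 g

2.876 g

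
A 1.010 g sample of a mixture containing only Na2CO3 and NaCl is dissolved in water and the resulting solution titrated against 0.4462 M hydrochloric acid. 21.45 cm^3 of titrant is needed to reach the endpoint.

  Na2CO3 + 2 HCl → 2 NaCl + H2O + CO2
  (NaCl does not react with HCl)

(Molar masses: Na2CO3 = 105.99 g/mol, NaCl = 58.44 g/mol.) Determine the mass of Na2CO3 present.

0.5072 g

n(HCl) = 0.02145 × 0.4462 = 9.571 × 10^-3 mol
Let x = n(Na2CO3), y = n(NaCl).
Titrant: 2x = 9.571 × 10^-3;  mass: 105.99x + 58.44y = 1.010
Solving, x = 4.785 × 10^-3 mol, y = 8.603 × 10^-3 mol
mass of Na2CO3 = 4.785 × 10^-3 × 105.99 = 0.5072 g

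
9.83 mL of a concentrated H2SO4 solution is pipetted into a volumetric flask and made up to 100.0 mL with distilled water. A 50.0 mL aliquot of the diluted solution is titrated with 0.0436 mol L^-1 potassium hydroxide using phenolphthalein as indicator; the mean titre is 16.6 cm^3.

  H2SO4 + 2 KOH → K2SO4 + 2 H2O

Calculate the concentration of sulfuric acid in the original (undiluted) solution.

0.0736 mol/L

n(KOH) = 0.0166 × 0.0436 = 7.24 × 10^-4 mol
From the 1:2 ratio, n(H2SO4) in the aliquot = 1/2 × 7.24 × 10^-4 = 3.62 × 10^-4 mol
[H2SO4]_dilute = 3.62 × 10^-4 / 0.0500 = 0.00724 mol/L
Dilution factor = 100.0 / 9.83 = 10.17
[H2SO4]_stock = 0.00724 × 10.17 = 0.0736 mol/L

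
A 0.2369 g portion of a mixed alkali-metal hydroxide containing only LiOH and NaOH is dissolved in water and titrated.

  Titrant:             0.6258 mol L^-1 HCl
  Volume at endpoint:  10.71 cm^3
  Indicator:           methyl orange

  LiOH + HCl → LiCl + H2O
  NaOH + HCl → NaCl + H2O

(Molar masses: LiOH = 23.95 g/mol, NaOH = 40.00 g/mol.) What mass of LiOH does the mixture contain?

n(HCl) = 0.01071 × 0.6258 = 6.702 × 10^-3 mol
Let x = n(LiOH), y = n(NaOH).
Titrant: 1x + 1y = 6.702 × 10^-3;  mass: 23.95x + 40.00y = 0.2369
Solving, x = 1.943 × 10^-3 mol, y = 4.759 × 10^-3 mol
mass of LiOH = 1.943 × 10^-3 × 23.95 = 0.04655 g

0.04655 g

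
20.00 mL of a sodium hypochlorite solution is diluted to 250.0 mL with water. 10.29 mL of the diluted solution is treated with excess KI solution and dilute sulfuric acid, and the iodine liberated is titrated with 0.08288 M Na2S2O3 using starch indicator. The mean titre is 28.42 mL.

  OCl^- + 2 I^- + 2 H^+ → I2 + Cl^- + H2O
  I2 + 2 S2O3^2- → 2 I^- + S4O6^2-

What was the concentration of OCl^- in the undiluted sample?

n(S2O3^2-) = 0.02842 × 0.08288 = 2.355 × 10^-3 mol
n(I2) = n(S2O3^2-)/2 = 1.178 × 10^-3 mol
n(OCl^-) in the aliquot = 1.178 × 10^-3 mol (1:1 ratio)
[OCl^-]_dilute = 1.178 × 10^-3 / 0.01029 = 0.1145 mol/L
[OCl^-]_original = 0.1145 × 250.0/20.00 = 1.431 mol/L

1.431 M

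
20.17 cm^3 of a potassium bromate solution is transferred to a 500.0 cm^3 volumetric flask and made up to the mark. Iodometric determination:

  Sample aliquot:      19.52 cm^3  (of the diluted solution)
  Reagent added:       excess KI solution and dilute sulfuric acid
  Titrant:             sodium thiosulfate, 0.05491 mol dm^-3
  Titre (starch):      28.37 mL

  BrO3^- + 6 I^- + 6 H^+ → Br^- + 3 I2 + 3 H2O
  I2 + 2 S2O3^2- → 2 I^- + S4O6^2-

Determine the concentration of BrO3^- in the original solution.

0.3297 mol/L

n(S2O3^2-) = 0.02837 × 0.05491 = 1.558 × 10^-3 mol
n(I2) = n(S2O3^2-)/2 = 7.789 × 10^-4 mol
From the 1:3 ratio, n(BrO3^-) in the aliquot = 1/3 × 7.789 × 10^-4 = 2.596 × 10^-4 mol
[BrO3^-]_dilute = 2.596 × 10^-4 / 0.01952 = 0.01330 mol/L
[BrO3^-]_original = 0.01330 × 500.0/20.17 = 0.3297 mol/L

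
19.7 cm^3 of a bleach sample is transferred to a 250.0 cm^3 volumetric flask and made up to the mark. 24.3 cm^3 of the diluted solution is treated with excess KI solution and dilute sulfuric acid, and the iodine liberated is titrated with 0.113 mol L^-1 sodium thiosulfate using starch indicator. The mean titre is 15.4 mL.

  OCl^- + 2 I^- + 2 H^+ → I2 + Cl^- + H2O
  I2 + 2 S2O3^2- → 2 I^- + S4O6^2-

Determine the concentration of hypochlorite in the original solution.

0.454 mol/L

n(S2O3^2-) = 0.0154 × 0.113 = 1.74 × 10^-3 mol
n(I2) = n(S2O3^2-)/2 = 8.70 × 10^-4 mol
n(OCl^-) in the aliquot = 8.70 × 10^-4 mol (1:1 ratio)
[OCl^-]_dilute = 8.70 × 10^-4 / 0.0243 = 0.0358 mol/L
[OCl^-]_original = 0.0358 × 250.0/19.7 = 0.454 mol/L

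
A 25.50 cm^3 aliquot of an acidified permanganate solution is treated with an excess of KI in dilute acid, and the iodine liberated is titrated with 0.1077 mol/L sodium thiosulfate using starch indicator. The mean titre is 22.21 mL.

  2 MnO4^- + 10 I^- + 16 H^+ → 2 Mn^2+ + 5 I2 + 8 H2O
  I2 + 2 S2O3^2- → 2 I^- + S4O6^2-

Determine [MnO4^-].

0.01876 mol/L

n(S2O3^2-) = 0.02221 × 0.1077 = 2.392 × 10^-3 mol
n(I2) = n(S2O3^2-)/2 = 1.196 × 10^-3 mol
From the 2:5 ratio, n(MnO4^-) in the aliquot = 2/5 × 1.196 × 10^-3 = 4.784 × 10^-4 mol
[MnO4^-] = 4.784 × 10^-4 / 0.02550 = 0.01876 mol/L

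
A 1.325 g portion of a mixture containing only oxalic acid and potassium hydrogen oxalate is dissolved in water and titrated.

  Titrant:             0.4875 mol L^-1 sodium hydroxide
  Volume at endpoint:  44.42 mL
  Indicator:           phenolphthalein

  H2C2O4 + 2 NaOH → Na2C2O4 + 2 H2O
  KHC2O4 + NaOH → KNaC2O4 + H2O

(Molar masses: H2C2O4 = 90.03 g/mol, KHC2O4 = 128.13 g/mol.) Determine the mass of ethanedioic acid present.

n(NaOH) = 0.04442 × 0.4875 = 0.02165 mol
Let x = n(H2C2O4), y = n(KHC2O4).
Titrant: 2x + 1y = 0.02165;  mass: 90.03x + 128.13y = 1.325
Solving, x = 8.721 × 10^-3 mol, y = 4.214 × 10^-3 mol
mass of H2C2O4 = 8.721 × 10^-3 × 90.03 = 0.7851 g

0.7851 g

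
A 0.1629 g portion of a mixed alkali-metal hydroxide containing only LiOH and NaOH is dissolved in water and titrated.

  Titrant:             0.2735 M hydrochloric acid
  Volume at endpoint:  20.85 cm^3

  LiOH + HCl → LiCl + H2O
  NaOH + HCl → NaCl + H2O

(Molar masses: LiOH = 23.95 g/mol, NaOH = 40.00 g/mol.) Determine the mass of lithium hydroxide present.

n(HCl) = 0.02085 × 0.2735 = 5.702 × 10^-3 mol
Let x = n(LiOH), y = n(NaOH).
Titrant: 1x + 1y = 5.702 × 10^-3;  mass: 23.95x + 40.00y = 0.1629
Solving, x = 4.062 × 10^-3 mol, y = 1.640 × 10^-3 mol
mass of LiOH = 4.062 × 10^-3 × 23.95 = 0.09729 g

0.09729 g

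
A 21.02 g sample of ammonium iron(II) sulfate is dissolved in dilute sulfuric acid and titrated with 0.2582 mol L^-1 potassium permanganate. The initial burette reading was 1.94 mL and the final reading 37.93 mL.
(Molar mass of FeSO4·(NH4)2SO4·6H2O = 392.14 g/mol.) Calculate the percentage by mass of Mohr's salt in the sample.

MnO4^- + 5 Fe^2+ + 8 H^+ → Mn^2+ + 5 Fe^3+ + 4 H2O
n(KMnO4) = 0.03599 L × 0.2582 mol/L = 9.293 × 10^-3 mol
From the 5:1 ratio, n(FeSO4·(NH4)2SO4·6H2O) = 5/1 × 9.293 × 10^-3 = 0.04646 mol
mass of FeSO4·(NH4)2SO4·6H2O = 0.04646 × 392.14 g/mol = 18.22 g
% FeSO4·(NH4)2SO4·6H2O = 18.22 / 21.02 × 100 = 86.68 %

86.68 %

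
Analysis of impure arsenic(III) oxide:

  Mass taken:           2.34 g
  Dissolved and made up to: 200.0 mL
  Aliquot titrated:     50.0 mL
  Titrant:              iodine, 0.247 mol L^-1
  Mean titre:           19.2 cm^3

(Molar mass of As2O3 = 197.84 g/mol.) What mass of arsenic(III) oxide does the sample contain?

As2O3 + 2 I2 + 2 H2O → As2O5 + 4 HI
n(I2) per titration = 0.0192 × 0.247 = 4.74 × 10^-3 mol
From the 1:2 ratio, n(As2O3) in each aliquot = 1/2 × 4.74 × 10^-3 = 2.37 × 10^-3 mol
n(As2O3) in the whole flask = 2.37 × 10^-3 × 200.0/50.0 = 9.48 × 10^-3 mol
mass of As2O3 = 9.48 × 10^-3 × 197.84 = 1.88 g

1.88 g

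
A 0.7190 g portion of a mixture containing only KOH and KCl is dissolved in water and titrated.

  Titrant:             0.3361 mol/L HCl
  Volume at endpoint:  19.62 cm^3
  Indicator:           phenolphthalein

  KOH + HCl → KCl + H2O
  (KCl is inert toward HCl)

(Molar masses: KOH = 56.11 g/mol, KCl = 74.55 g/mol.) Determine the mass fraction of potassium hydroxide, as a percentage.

n(HCl) = 0.01962 × 0.3361 = 6.594 × 10^-3 mol
Let x = n(KOH), y = n(KCl).
Titrant: 1x = 6.594 × 10^-3;  mass: 56.11x + 74.55y = 0.7190
Solving, x = 6.594 × 10^-3 mol, y = 4.681 × 10^-3 mol
mass of KOH = 6.594 × 10^-3 × 56.11 = 0.3700 g
% KOH = 0.3700 / 0.7190 × 100 = 51.46 %

51.46 %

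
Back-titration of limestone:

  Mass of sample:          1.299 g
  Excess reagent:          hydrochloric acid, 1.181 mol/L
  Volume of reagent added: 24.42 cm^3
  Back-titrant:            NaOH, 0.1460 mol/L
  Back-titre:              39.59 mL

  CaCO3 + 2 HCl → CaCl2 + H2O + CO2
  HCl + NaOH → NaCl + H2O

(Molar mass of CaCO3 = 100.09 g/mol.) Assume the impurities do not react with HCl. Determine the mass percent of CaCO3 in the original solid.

n(HCl) added = 0.02442 × 1.181 = 0.02884 mol
n(NaOH) used in back-titration = 0.03959 × 0.1460 = 5.780 × 10^-3 mol
n(HCl) left over = 5.780 × 10^-3 mol (1:1 ratio)
n(HCl) consumed by analyte = 0.02884 − 5.780 × 10^-3 = 0.02306 mol
From the 1:2 ratio, n(CaCO3) = 1/2 × 0.02306 = 0.01153 mol
mass of CaCO3 = 0.01153 × 100.09 = 1.154 g
% CaCO3 = 1.154 / 1.299 × 100 = 88.84 %

88.84 %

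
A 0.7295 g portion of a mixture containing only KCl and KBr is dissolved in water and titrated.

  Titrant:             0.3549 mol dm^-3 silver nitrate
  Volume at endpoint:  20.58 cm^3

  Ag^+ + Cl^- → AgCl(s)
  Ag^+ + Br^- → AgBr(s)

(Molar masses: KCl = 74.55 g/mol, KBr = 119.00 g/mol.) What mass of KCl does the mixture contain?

n(AgNO3) = 0.02058 × 0.3549 = 7.304 × 10^-3 mol
Let x = n(KCl), y = n(KBr).
Titrant: 1x + 1y = 7.304 × 10^-3;  mass: 74.55x + 119.00y = 0.7295
Solving, x = 3.142 × 10^-3 mol, y = 4.162 × 10^-3 mol
mass of KCl = 3.142 × 10^-3 × 74.55 = 0.2342 g

0.2342 g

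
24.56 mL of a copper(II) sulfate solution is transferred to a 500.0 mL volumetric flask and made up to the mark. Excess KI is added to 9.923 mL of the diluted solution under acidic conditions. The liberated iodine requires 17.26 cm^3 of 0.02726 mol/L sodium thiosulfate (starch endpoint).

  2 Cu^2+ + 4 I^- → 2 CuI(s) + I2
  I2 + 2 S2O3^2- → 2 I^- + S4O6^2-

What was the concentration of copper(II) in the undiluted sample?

0.9653 mol/L

n(S2O3^2-) = 0.01726 × 0.02726 = 4.705 × 10^-4 mol
n(I2) = n(S2O3^2-)/2 = 2.353 × 10^-4 mol
From the 2:1 ratio, n(Cu2+) in the aliquot = 2/1 × 2.353 × 10^-4 = 4.705 × 10^-4 mol
[Cu2+]_dilute = 4.705 × 10^-4 / 0.009923 = 0.04742 mol/L
[Cu2+]_original = 0.04742 × 500.0/24.56 = 0.9653 mol/L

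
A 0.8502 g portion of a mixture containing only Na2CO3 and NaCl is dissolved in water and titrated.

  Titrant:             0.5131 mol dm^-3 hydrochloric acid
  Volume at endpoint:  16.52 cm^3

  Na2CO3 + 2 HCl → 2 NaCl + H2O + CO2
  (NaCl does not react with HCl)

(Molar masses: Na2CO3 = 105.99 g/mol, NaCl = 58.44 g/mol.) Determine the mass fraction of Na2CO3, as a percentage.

52.84 %

n(HCl) = 0.01652 × 0.5131 = 8.476 × 10^-3 mol
Let x = n(Na2CO3), y = n(NaCl).
Titrant: 2x = 8.476 × 10^-3;  mass: 105.99x + 58.44y = 0.8502
Solving, x = 4.238 × 10^-3 mol, y = 6.862 × 10^-3 mol
mass of Na2CO3 = 4.238 × 10^-3 × 105.99 = 0.4492 g
% Na2CO3 = 0.4492 / 0.8502 × 100 = 52.84 %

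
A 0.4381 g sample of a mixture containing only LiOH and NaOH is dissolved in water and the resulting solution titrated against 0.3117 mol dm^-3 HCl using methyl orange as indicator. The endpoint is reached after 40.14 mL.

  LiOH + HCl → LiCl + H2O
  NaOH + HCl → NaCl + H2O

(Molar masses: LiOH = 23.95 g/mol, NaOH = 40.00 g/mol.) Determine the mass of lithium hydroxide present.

n(HCl) = 0.04014 × 0.3117 = 0.01251 mol
Let x = n(LiOH), y = n(NaOH).
Titrant: 1x + 1y = 0.01251;  mass: 23.95x + 40.00y = 0.4381
Solving, x = 3.886 × 10^-3 mol, y = 8.626 × 10^-3 mol
mass of LiOH = 3.886 × 10^-3 × 23.95 = 0.09306 g

0.09306 g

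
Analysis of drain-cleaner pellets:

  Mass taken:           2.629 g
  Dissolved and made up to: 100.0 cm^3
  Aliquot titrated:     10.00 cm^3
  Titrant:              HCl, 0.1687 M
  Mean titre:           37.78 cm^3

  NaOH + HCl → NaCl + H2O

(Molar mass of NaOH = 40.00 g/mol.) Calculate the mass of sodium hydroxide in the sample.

n(HCl) per titration = 0.03778 × 0.1687 = 6.373 × 10^-3 mol
n(NaOH) in each aliquot = 6.373 × 10^-3 mol (1:1 ratio)
n(NaOH) in the whole flask = 6.373 × 10^-3 × 100.0/10.00 = 0.06373 mol
mass of NaOH = 0.06373 × 40.00 = 2.549 g

2.549 g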